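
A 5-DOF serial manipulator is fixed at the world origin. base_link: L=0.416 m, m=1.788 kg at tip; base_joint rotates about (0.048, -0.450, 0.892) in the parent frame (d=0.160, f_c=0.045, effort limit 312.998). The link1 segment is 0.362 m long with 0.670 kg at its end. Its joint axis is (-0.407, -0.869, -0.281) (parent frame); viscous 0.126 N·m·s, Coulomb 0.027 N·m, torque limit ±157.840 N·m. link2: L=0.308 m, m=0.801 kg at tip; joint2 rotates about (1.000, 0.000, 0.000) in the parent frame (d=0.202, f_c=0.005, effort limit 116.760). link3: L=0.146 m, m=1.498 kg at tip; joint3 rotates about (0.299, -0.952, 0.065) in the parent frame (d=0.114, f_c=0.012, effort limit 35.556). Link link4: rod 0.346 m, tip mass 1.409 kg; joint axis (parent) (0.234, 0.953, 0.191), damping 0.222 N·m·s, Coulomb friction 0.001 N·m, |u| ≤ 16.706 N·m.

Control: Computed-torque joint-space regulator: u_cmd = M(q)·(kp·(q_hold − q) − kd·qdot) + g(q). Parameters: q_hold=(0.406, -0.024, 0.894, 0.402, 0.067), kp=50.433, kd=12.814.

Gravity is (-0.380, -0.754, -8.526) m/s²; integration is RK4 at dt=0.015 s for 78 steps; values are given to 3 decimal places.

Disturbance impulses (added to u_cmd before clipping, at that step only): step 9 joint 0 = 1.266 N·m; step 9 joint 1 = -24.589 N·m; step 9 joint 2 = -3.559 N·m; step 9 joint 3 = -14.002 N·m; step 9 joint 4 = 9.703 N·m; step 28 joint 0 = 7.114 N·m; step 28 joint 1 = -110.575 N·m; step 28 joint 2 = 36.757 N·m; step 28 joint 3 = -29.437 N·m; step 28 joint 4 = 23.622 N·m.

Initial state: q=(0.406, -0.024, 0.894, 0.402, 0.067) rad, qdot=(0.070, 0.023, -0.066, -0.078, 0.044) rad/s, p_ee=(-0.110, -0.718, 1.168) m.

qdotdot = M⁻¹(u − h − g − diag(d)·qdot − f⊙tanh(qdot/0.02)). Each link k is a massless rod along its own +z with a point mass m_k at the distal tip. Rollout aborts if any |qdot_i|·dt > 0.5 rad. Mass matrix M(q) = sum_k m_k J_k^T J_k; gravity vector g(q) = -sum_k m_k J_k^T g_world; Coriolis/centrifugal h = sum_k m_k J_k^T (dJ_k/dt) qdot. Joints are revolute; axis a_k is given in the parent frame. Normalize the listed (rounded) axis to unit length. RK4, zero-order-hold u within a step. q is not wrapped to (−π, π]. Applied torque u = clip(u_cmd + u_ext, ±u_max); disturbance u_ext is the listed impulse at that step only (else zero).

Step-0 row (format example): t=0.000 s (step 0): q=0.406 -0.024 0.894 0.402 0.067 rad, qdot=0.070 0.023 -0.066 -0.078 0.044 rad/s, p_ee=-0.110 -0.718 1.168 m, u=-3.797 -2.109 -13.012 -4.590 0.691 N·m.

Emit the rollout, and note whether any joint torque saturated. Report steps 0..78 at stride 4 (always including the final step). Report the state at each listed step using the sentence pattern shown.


t=0.060 s (step 4): q=0.408 -0.023 0.891 0.399 0.069 rad, qdot=0.017 0.009 -0.024 -0.024 0.025 rad/s, p_ee=-0.109 -0.717 1.171 m, u=-3.748 -1.976 -13.508 -4.812 0.769 N·m.
t=0.120 s (step 8): q=0.409 -0.023 0.891 0.398 0.070 rad, qdot=-0.001 0.001 -0.003 -0.001 0.006 rad/s, p_ee=-0.109 -0.716 1.171 m, u=-3.737 -1.886 -13.809 -4.935 0.810 N·m.
t=0.180 s (step 12): q=0.409 -0.022 0.889 0.394 0.094 rad, qdot=0.002 0.011 -0.007 -0.167 0.360 rad/s, p_ee=-0.100 -0.715 1.175 m, u=-3.860 1.847 -13.484 -2.920 -0.546 N·m.
t=0.240 s (step 16): q=0.409 -0.022 0.889 0.387 0.104 rad, qdot=0.001 -0.003 0.009 -0.055 0.043 rad/s, p_ee=-0.094 -0.714 1.177 m, u=-3.726 0.180 -13.846 -3.930 0.135 N·m.
t=0.300 s (step 20): q=0.409 -0.023 0.890 0.387 0.103 rad, qdot=-0.005 -0.006 0.011 0.021 -0.054 rad/s, p_ee=-0.094 -0.714 1.177 m, u=-3.676 -0.821 -14.041 -4.514 0.510 N·m.
t=0.360 s (step 24): q=0.408 -0.023 0.890 0.389 0.099 rad, qdot=-0.007 -0.004 0.012 0.048 -0.085 rad/s, p_ee=-0.096 -0.715 1.176 m, u=-3.669 -1.385 -14.138 -4.832 0.710 N·m.
t=0.420 s (step 28): q=0.408 -0.023 0.891 0.392 0.094 rad, qdot=-0.007 -0.003 0.010 0.054 -0.085 rad/s, p_ee=-0.098 -0.715 1.174 m, u=3.437 -112.257 22.578 -34.434 16.706 N·m.
t=0.480 s (step 32): q=0.439 -0.041 0.930 0.260 -0.090 rad, qdot=0.408 -0.333 0.201 -0.641 -1.190 rad/s, p_ee=-0.079 -0.719 1.176 m, u=-4.095 12.065 -18.902 -1.387 -1.665 N·m.
t=0.540 s (step 36): q=0.452 -0.054 0.933 0.254 -0.112 rad, qdot=0.042 -0.082 -0.019 0.161 0.060 rad/s, p_ee=-0.070 -0.721 1.174 m, u=-3.526 5.173 -16.600 -3.172 -0.495 N·m.
t=0.600 s (step 40): q=0.450 -0.054 0.931 0.267 -0.102 rad, qdot=-0.078 0.053 -0.045 0.228 0.239 rad/s, p_ee=-0.072 -0.721 1.173 m, u=-3.389 1.267 -15.322 -4.187 0.254 N·m.
t=0.660 s (step 44): q=0.444 -0.049 0.928 0.280 -0.087 rad, qdot=-0.103 0.100 -0.052 0.217 0.248 rad/s, p_ee=-0.078 -0.721 1.172 m, u=-3.406 -0.847 -14.624 -4.740 0.671 N·m.
t=0.720 s (step 48): q=0.438 -0.043 0.925 0.292 -0.073 rad, qdot=-0.098 0.105 -0.051 0.194 0.228 rad/s, p_ee=-0.085 -0.721 1.171 m, u=-3.469 -1.908 -14.259 -5.015 0.878 N·m.
t=0.780 s (step 52): q=0.432 -0.037 0.922 0.303 -0.060 rad, qdot=-0.085 0.091 -0.049 0.171 0.206 rad/s, p_ee=-0.092 -0.721 1.171 m, u=-3.539 -2.363 -14.083 -5.130 0.964 N·m.
t=0.840 s (step 56): q=0.428 -0.032 0.919 0.313 -0.048 rad, qdot=-0.070 0.072 -0.045 0.151 0.185 rad/s, p_ee=-0.098 -0.720 1.171 m, u=-3.601 -2.491 -14.014 -5.161 0.984 N·m.
t=0.900 s (step 60): q=0.424 -0.028 0.916 0.322 -0.037 rad, qdot=-0.056 0.053 -0.040 0.133 0.167 rad/s, p_ee=-0.102 -0.720 1.171 m, u=-3.651 -2.455 -14.001 -5.150 0.973 N·m.
t=0.960 s (step 64): q=0.421 -0.025 0.914 0.329 -0.028 rad, qdot=-0.045 0.037 -0.036 0.118 0.150 rad/s, p_ee=-0.106 -0.719 1.171 m, u=-3.688 -2.352 -14.015 -5.124 0.949 N·m.
t=1.020 s (step 68): q=0.419 -0.023 0.912 0.336 -0.019 rad, qdot=-0.036 0.024 -0.031 0.104 0.135 rad/s, p_ee=-0.108 -0.719 1.171 m, u=-3.714 -2.233 -14.039 -5.095 0.923 N·m.
t=1.080 s (step 72): q=0.417 -0.022 0.910 0.341 -0.012 rad, qdot=-0.029 0.016 -0.027 0.090 0.121 rad/s, p_ee=-0.109 -0.719 1.171 m, u=-3.732 -2.123 -14.065 -5.069 0.899 N·m.
t=1.140 s (step 76): q=0.415 -0.022 0.909 0.346 -0.005 rad, qdot=-0.024 0.010 -0.022 0.078 0.108 rad/s, p_ee=-0.110 -0.718 1.170 m, u=-3.742 -2.031 -14.089 -5.048 0.879 N·m.
t=1.170 s (step 78): q=0.414 -0.021 0.908 0.349 -0.002 rad, qdot=-0.022 0.008 -0.020 0.072 0.103 rad/s, p_ee=-0.110 -0.718 1.170 m.
any joint saturated: yes


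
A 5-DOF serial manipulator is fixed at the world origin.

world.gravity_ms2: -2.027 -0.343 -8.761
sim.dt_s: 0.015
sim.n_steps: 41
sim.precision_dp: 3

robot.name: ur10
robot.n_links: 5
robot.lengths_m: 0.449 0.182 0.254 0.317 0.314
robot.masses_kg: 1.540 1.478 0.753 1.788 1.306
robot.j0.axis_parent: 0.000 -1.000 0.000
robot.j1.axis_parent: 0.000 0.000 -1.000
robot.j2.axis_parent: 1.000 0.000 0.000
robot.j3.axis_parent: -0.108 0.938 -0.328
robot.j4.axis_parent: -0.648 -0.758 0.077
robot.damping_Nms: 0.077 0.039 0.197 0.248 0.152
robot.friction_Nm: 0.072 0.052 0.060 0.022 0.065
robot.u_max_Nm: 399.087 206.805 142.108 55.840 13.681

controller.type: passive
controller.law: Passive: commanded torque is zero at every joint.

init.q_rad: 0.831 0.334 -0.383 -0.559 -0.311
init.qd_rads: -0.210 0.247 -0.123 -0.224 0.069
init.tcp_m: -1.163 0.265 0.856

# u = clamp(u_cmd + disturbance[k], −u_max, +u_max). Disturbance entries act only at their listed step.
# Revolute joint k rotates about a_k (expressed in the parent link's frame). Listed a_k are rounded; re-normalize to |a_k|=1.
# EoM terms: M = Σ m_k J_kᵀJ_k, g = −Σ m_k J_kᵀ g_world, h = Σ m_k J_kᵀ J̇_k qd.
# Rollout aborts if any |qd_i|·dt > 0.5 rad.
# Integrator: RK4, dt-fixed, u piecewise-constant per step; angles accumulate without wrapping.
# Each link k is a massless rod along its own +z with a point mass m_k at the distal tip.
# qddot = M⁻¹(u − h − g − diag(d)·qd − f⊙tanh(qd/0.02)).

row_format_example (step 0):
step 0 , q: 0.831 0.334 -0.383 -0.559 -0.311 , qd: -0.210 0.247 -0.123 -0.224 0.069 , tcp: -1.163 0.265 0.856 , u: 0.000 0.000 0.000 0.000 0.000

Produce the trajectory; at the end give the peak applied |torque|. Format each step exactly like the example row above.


step 1 , q: 0.829 0.342 -0.385 -0.564 -0.312 , qd: -0.031 0.863 -0.093 -0.409 -0.241 , tcp: -1.160 0.267 0.858 , u: 0.000 0.000 0.000 0.000 0.000
step 2 , q: 0.830 0.359 -0.386 -0.571 -0.318 , qd: 0.143 1.374 -0.076 -0.553 -0.511 , tcp: -1.159 0.269 0.858 , u: 0.000 0.000 0.000 0.000 0.000
step 3 , q: 0.833 0.383 -0.387 -0.580 -0.328 , qd: 0.314 1.800 -0.074 -0.660 -0.753 , tcp: -1.159 0.271 0.856 , u: 0.000 0.000 0.000 0.000 0.000
step 4 , q: 0.839 0.413 -0.388 -0.591 -0.341 , qd: 0.485 2.149 -0.088 -0.734 -0.969 , tcp: -1.159 0.273 0.853 , u: 0.000 0.000 0.000 0.000 0.000
step 5 , q: 0.848 0.447 -0.390 -0.602 -0.357 , qd: 0.655 2.427 -0.119 -0.774 -1.159 , tcp: -1.161 0.275 0.848 , u: 0.000 0.000 0.000 0.000 0.000
step 6 , q: 0.859 0.485 -0.392 -0.614 -0.375 , qd: 0.826 2.640 -0.168 -0.785 -1.323 , tcp: -1.164 0.278 0.841 , u: 0.000 0.000 0.000 0.000 0.000
step 7 , q: 0.873 0.526 -0.395 -0.626 -0.396 , qd: 1.001 2.794 -0.236 -0.769 -1.460 , tcp: -1.168 0.280 0.832 , u: 0.000 0.000 0.000 0.000 0.000
step 8 , q: 0.889 0.569 -0.399 -0.637 -0.419 , qd: 1.178 2.894 -0.322 -0.728 -1.569 , tcp: -1.173 0.283 0.821 , u: 0.000 0.000 0.000 0.000 0.000
step 9 , q: 0.908 0.613 -0.405 -0.647 -0.443 , qd: 1.360 2.944 -0.429 -0.662 -1.647 , tcp: -1.179 0.285 0.809 , u: 0.000 0.000 0.000 0.000 0.000
step 10 , q: 0.930 0.657 -0.412 -0.657 -0.468 , qd: 1.548 2.947 -0.554 -0.573 -1.691 , tcp: -1.186 0.288 0.794 , u: 0.000 0.000 0.000 0.000 0.000
step 11 , q: 0.955 0.701 -0.421 -0.664 -0.494 , qd: 1.741 2.906 -0.697 -0.460 -1.698 , tcp: -1.194 0.290 0.778 , u: 0.000 0.000 0.000 0.000 0.000
step 12 , q: 0.982 0.744 -0.433 -0.670 -0.519 , qd: 1.940 2.823 -0.856 -0.322 -1.663 , tcp: -1.203 0.293 0.760 , u: 0.000 0.000 0.000 0.000 0.000
step 13 , q: 1.013 0.786 -0.447 -0.674 -0.543 , qd: 2.143 2.701 -1.028 -0.156 -1.583 , tcp: -1.212 0.296 0.739 , u: 0.000 0.000 0.000 0.000 0.000
step 14 , q: 1.047 0.825 -0.464 -0.675 -0.566 , qd: 2.352 2.544 -1.206 0.039 -1.455 , tcp: -1.223 0.299 0.717 , u: 0.000 0.000 0.000 0.000 0.000
step 15 , q: 1.083 0.862 -0.483 -0.672 -0.587 , qd: 2.563 2.359 -1.384 0.262 -1.279 , tcp: -1.233 0.301 0.693 , u: 0.000 0.000 0.000 0.000 0.000
step 16 , q: 1.123 0.895 -0.505 -0.667 -0.604 , qd: 2.775 2.139 -1.556 0.527 -1.046 , tcp: -1.245 0.304 0.666 , u: 0.000 0.000 0.000 0.000 0.000
step 17 , q: 1.167 0.926 -0.530 -0.656 -0.618 , qd: 2.987 1.885 -1.713 0.839 -0.756 , tcp: -1.256 0.307 0.637 , u: 0.000 0.000 0.000 0.000 0.000
step 18 , q: 1.213 0.952 -0.557 -0.641 -0.627 , qd: 3.195 1.602 -1.844 1.204 -0.407 , tcp: -1.268 0.310 0.607 , u: 0.000 0.000 0.000 0.000 0.000
step 19 , q: 1.263 0.974 -0.585 -0.620 -0.630 , qd: 3.397 1.295 -1.941 1.622 -0.002 , tcp: -1.280 0.313 0.573 , u: 0.000 0.000 0.000 0.000 0.000
step 20 , q: 1.315 0.991 -0.615 -0.592 -0.626 , qd: 3.589 0.971 -1.998 2.080 0.430 , tcp: -1.292 0.316 0.538 , u: 0.000 0.000 0.000 0.000 0.000
step 21 , q: 1.370 1.003 -0.645 -0.557 -0.616 , qd: 3.767 0.632 -2.003 2.586 0.915 , tcp: -1.304 0.318 0.500 , u: 0.000 0.000 0.000 0.000 0.000
step 22 , q: 1.428 1.010 -0.674 -0.515 -0.599 , qd: 3.929 0.286 -1.949 3.126 1.450 , tcp: -1.316 0.320 0.460 , u: 0.000 0.000 0.000 0.000 0.000
step 23 , q: 1.488 1.011 -0.703 -0.464 -0.573 , qd: 4.070 -0.049 -1.833 3.672 2.028 , tcp: -1.327 0.322 0.417 , u: 0.000 0.000 0.000 0.000 0.000
step 24 , q: 1.550 1.008 -0.729 -0.405 -0.538 , qd: 4.186 -0.333 -1.656 4.163 2.632 , tcp: -1.338 0.323 0.372 , u: 0.000 0.000 0.000 0.000 0.000
step 25 , q: 1.613 1.002 -0.752 -0.339 -0.494 , qd: 4.272 -0.583 -1.419 4.587 3.245 , tcp: -1.348 0.324 0.323 , u: 0.000 0.000 0.000 0.000 0.000
step 26 , q: 1.678 0.991 -0.771 -0.268 -0.441 , qd: 4.325 -0.771 -1.128 4.893 3.836 , tcp: -1.356 0.324 0.272 , u: 0.000 0.000 0.000 0.000 0.000
step 27 , q: 1.743 0.979 -0.786 -0.193 -0.379 , qd: 4.346 -0.869 -0.793 5.030 4.369 , tcp: -1.363 0.324 0.217 , u: 0.000 0.000 0.000 0.000 0.000
step 28 , q: 1.808 0.966 -0.795 -0.118 -0.310 , qd: 4.335 -0.856 -0.429 4.964 4.810 , tcp: -1.368 0.322 0.159 , u: 0.000 0.000 0.000 0.000 0.000
step 29 , q: 1.873 0.954 -0.799 -0.045 -0.235 , qd: 4.298 -0.721 -0.048 4.685 5.129 , tcp: -1.371 0.320 0.098 , u: 0.000 0.000 0.000 0.000 0.000
step 30 , q: 1.937 0.945 -0.796 0.022 -0.157 , qd: 4.239 -0.459 0.333 4.201 5.302 , tcp: -1.371 0.316 0.033 , u: 0.000 0.000 0.000 0.000 0.000
step 31 , q: 2.000 0.940 -0.789 0.080 -0.077 , qd: 4.162 -0.098 0.712 3.557 5.333 , tcp: -1.369 0.311 -0.036 , u: 0.000 0.000 0.000 0.000 0.000
step 32 , q: 2.062 0.942 -0.775 0.128 0.003 , qd: 4.061 0.294 1.100 2.849 5.233 , tcp: -1.364 0.305 -0.109 , u: 0.000 0.000 0.000 0.000 0.000
step 33 , q: 2.122 0.950 -0.756 0.165 0.079 , qd: 3.939 0.741 1.489 2.059 4.989 , tcp: -1.357 0.297 -0.186 , u: 0.000 0.000 0.000 0.000 0.000
step 34 , q: 2.180 0.964 -0.730 0.190 0.151 , qd: 3.793 1.241 1.877 1.206 4.597 , tcp: -1.346 0.287 -0.267 , u: 0.000 0.000 0.000 0.000 0.000
step 35 , q: 2.235 0.987 -0.699 0.201 0.217 , qd: 3.620 1.782 2.272 0.319 4.055 , tcp: -1.331 0.276 -0.351 , u: 0.000 0.000 0.000 0.000 0.000
step 36 , q: 2.288 1.018 -0.662 0.199 0.272 , qd: 3.415 2.324 2.689 -0.536 3.370 , tcp: -1.312 0.263 -0.440 , u: 0.000 0.000 0.000 0.000 0.000
step 37 , q: 2.338 1.057 -0.618 0.185 0.317 , qd: 3.175 2.876 3.136 -1.336 2.541 , tcp: -1.289 0.247 -0.531 , u: 0.000 0.000 0.000 0.000 0.000
step 38 , q: 2.383 1.104 -0.568 0.160 0.348 , qd: 2.899 3.424 3.630 -2.017 1.582 , tcp: -1.261 0.228 -0.625 , u: 0.000 0.000 0.000 0.000 0.000
step 39 , q: 2.424 1.159 -0.509 0.126 0.364 , qd: 2.589 3.953 4.185 -2.491 0.525 , tcp: -1.226 0.207 -0.722 , u: 0.000 0.000 0.000 0.000 0.000
step 40 , q: 2.461 1.223 -0.442 0.087 0.364 , qd: 2.252 4.450 4.808 -2.643 -0.545 , tcp: -1.185 0.183 -0.820 , u: 0.000 0.000 0.000 0.000 0.000
step 41 , q: 2.492 1.293 -0.365 0.048 0.348 , qd: 1.911 5.021 5.465 -2.440 -1.589 , tcp: -1.135 0.155 -0.917
max |u| (N·m): 0.000


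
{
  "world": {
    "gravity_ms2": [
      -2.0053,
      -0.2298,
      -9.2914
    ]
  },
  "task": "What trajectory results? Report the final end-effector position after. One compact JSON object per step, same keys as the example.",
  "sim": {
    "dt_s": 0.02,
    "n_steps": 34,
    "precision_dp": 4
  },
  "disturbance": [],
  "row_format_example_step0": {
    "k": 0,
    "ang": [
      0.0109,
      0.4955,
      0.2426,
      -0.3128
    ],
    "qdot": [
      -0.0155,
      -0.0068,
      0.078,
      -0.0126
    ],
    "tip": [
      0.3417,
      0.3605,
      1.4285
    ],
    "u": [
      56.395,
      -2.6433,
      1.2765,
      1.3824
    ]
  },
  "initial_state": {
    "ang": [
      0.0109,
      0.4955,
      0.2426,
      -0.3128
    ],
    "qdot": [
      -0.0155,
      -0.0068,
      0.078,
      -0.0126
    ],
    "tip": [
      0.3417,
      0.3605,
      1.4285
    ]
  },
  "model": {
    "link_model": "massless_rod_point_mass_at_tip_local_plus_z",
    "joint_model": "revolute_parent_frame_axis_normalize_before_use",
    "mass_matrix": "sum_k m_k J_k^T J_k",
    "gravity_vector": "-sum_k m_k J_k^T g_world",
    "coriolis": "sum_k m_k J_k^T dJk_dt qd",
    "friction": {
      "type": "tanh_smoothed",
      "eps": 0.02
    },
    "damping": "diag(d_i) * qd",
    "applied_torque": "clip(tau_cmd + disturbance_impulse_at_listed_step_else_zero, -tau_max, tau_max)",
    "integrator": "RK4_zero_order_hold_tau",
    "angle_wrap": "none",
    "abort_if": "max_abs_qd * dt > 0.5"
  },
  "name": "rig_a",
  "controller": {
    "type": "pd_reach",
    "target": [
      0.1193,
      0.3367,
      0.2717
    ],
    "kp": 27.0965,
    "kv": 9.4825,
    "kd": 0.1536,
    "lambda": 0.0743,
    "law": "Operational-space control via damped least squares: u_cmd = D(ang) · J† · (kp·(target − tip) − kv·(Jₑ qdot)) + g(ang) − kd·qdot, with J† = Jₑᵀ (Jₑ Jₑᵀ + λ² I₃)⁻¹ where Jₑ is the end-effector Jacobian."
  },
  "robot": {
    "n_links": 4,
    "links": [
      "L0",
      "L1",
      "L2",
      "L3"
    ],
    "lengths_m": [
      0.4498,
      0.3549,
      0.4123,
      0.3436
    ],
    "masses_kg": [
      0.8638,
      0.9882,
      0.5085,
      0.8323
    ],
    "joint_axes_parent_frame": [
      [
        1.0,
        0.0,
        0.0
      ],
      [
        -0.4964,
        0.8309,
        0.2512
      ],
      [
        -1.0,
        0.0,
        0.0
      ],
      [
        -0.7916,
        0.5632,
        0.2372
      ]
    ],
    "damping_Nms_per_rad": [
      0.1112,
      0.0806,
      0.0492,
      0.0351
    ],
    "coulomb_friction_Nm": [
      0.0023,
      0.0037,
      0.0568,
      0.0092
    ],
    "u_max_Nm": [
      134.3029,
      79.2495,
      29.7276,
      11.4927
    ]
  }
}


{"k":1,"ang":[0.0267,0.5042,0.2747,-0.3234],"qdot":[1.5831,0.8721,3.086,-0.9529],"tip":[0.3409,0.3621,1.4235],"u":[49.3879,-3.9997,0.0862,1.1235]}
{"k":2,"ang":[0.0711,0.5283,0.3575,-0.3413],"qdot":[2.8499,1.545,5.0953,-0.6834],"tip":[0.3391,0.3637,1.4091],"u":[39.1388,-4.9603,-0.5601,0.7435]}
{"k":3,"ang":[0.1371,0.5641,0.4692,-0.3426],"qdot":[3.7358,2.0415,5.9697,0.6924],"tip":[0.3361,0.3646,1.3849],"u":[26.0621,-4.8045,-0.9121,0.2961]}
{"k":4,"ang":[0.2169,0.6085,0.5879,-0.3104],"qdot":[4.2422,2.4107,5.8329,2.6111],"tip":[0.3313,0.3641,1.3512],"u":[13.4804,-3.989,-1.4189,-0.2064]}
{"k":5,"ang":[0.3037,0.6595,0.6967,-0.2392],"qdot":[4.4425,2.6926,5.0122,4.5315],"tip":[0.3239,0.3614,1.3091],"u":[3.0368,-3.0486,-2.2679,-0.7989]}
{"k":6,"ang":[0.3923,0.7154,0.7854,-0.1325],"qdot":[4.4205,2.9058,3.8511,6.1277],"tip":[0.3132,0.3562,1.2605],"u":[-5.2814,-2.1952,-3.359,-1.4973]}
{"k":7,"ang":[0.4789,0.7751,0.8498,0.0015],"qdot":[4.2395,3.0562,2.6134,7.2612],"tip":[0.2993,0.348,1.2075],"u":[-11.843,-1.4646,-4.4916,-2.2715]}
{"k":8,"ang":[0.5607,0.8371,0.8903,0.1534],"qdot":[3.9468,3.1475,1.4703,7.9102],"tip":[0.2824,0.3369,1.1524],"u":[-16.8495,-0.8462,-5.4944,-3.0574]}
{"k":9,"ang":[0.636,0.9006,0.9098,0.3138],"qdot":[3.5823,3.1882,0.5121,8.1264],"tip":[0.2631,0.3231,1.0973],"u":[-20.355,-0.3446,-6.2798,-3.7841]}
{"k":10,"ang":[0.7036,0.9645,0.9123,0.475],"qdot":[3.1828,3.1941,-0.2336,8.0009],"tip":[0.2421,0.3072,1.0439],"u":[-22.4681,0.0043,-6.8428,-4.3951]}
{"k":11,"ang":[0.7632,1.0283,0.9019,0.6312],"qdot":[2.7787,3.1808,-0.7788,7.6335],"tip":[0.2202,0.2902,0.9935],"u":[-23.4605,0.1499,-7.2244,-4.856]}
{"k":12,"ang":[0.8148,1.0917,0.8822,0.7789],"qdot":[2.3876,3.1595,-1.1779,7.1497],"tip":[0.1983,0.273,0.9469],"u":[-23.6755,0.0666,-7.4222,-5.1576]}
{"k":13,"ang":[0.8588,1.1546,0.8556,0.9166],"qdot":[2.0133,3.1245,-1.4714,6.6329],"tip":[0.1772,0.2563,0.9042],"u":[-23.3604,-0.2056,-7.4443,-5.3033]}
{"k":14,"ang":[0.8954,1.2165,0.824,1.0441],"qdot":[1.652,3.0657,-1.6872,6.1351],"tip":[0.1573,0.241,0.8656],"u":[-22.643,-0.6019,-7.3067,-5.3072]}
{"k":15,"ang":[0.9249,1.2769,0.7887,1.1622],"qdot":[1.2998,2.9772,-1.8423,5.6821],"tip":[0.1391,0.2274,0.8307],"u":[-21.5992,-1.0636,-7.0372,-5.1893]}
{"k":16,"ang":[0.9475,1.3353,0.7508,1.2717],"qdot":[0.9548,2.8598,-1.947,5.2826],"tip":[0.1229,0.2159,0.7992],"u":[-20.3004,-1.5492,-6.6688,-4.9719]}
{"k":17,"ang":[0.9632,1.391,0.7112,1.3738],"qdot":[0.6176,2.7183,-2.0086,4.9359],"tip":[0.1087,0.2068,0.7707],"u":[-18.8217,-2.0335,-6.233,-4.6764]}
{"k":18,"ang":[0.9723,1.4438,0.6708,1.4695],"qdot":[0.2898,2.5596,-2.0324,4.6365],"tip":[0.0966,0.2001,0.7448],"u":[-17.2351,-2.5028,-5.7571,-4.322]}
{"k":19,"ang":[0.9749,1.4933,0.6303,1.5596],"qdot":[-0.0261,2.3901,-2.0224,4.3771],"tip":[0.0865,0.1957,0.7212],"u":[-15.6015,-2.9502,-5.2627,-3.9249]}
{"k":20,"ang":[0.9714,1.5393,0.5903,1.6449],"qdot":[-0.3279,2.2157,-1.9822,4.1503],"tip":[0.0782,0.1935,0.6995],"u":[-13.9684,-3.3725,-4.767,-3.4989]}
{"k":21,"ang":[0.962,1.5818,0.5513,1.7259],"qdot":[-0.6137,2.0408,-1.9148,3.9502],"tip":[0.0715,0.1935,0.6794],"u":[-12.3688,-3.7682,-4.2827,-3.055]}
{"k":22,"ang":[0.947,1.6209,0.514,1.8032],"qdot":[-0.882,1.8688,-1.8232,3.7719],"tip":[0.0663,0.1953,0.6608],"u":[-10.8246,-4.1358,-3.8188,-2.6025]}
{"k":23,"ang":[0.9269,1.6566,0.4786,1.8771],"qdot":[-1.1317,1.7024,-1.7104,3.6122],"tip":[0.0624,0.1989,0.6434],"u":[-9.349,-4.4736,-3.3817,-2.149]}
{"k":24,"ang":[0.9019,1.6891,0.4458,1.948],"qdot":[-1.362,1.5439,-1.579,3.469],"tip":[0.0596,0.204,0.627],"u":[-7.9482,-4.779,-2.9746,-1.7008]}
{"k":25,"ang":[0.8726,1.7184,0.4157,2.0161],"qdot":[-1.5725,1.3948,-1.4318,3.3413],"tip":[0.0576,0.2104,0.6116],"u":[-6.6233,-5.0493,-2.599,-1.2629]}
{"k":26,"ang":[0.8392,1.7449,0.3886,2.0819],"qdot":[-1.7631,1.2569,-1.2711,3.2284],"tip":[0.0564,0.2178,0.5968],"u":[-5.3717,-5.2813,-2.2544,-0.8395]}
{"k":27,"ang":[0.8023,1.7688,0.3649,2.1455],"qdot":[-1.9339,1.1314,-1.0989,3.1301],"tip":[0.0558,0.2262,0.5828],"u":[-4.1877,-5.4718,-1.9388,-0.4337]}
{"k":28,"ang":[0.7621,1.7903,0.3448,2.2074],"qdot":[-2.085,1.0197,-0.9167,3.046],"tip":[0.0557,0.2353,0.5693],"u":[-3.0629,-5.6185,-1.6491,-0.0484]}
{"k":29,"ang":[0.7191,1.8098,0.3283,2.2676],"qdot":[-2.2164,0.9235,-0.7257,2.9757],"tip":[0.056,0.245,0.5563],"u":[-1.9867,-5.7203,-1.3816,0.3142]}
{"k":30,"ang":[0.6736,1.8274,0.3158,2.3266],"qdot":[-2.328,0.8442,-0.5265,2.9184],"tip":[0.0566,0.255,0.5437],"u":[-0.9457,-5.778,-1.1318,0.6521]}
{"k":31,"ang":[0.6262,1.8437,0.3073,2.3846],"qdot":[-2.4197,0.7834,-0.3191,2.8728],"tip":[0.0574,0.2653,0.5315],"u":[0.0756,-5.7956,-0.8953,0.9634]}
{"k":32,"ang":[0.5771,1.859,0.3031,2.4418],"qdot":[-2.4908,0.7428,-0.1035,2.8372],"tip":[0.0585,0.2758,0.5198],"u":[1.0956,-5.7803,-0.6679,1.2459]}
{"k":33,"ang":[0.5268,1.8737,0.3031,2.4983],"qdot":[-2.5384,0.7294,0.1082,2.812],"tip":[0.0597,0.2864,0.5083],"u":[2.1487,-5.7442,-0.4356,1.4967]}
{"k":34,"ang":[0.4758,1.8885,0.3074,2.5544],"qdot":[-2.5615,0.7431,0.3196,2.793],"tip":[0.0612,0.297,0.4971]}
{"summary": "final tip position (m): 0.0612 0.2970 0.4971"}


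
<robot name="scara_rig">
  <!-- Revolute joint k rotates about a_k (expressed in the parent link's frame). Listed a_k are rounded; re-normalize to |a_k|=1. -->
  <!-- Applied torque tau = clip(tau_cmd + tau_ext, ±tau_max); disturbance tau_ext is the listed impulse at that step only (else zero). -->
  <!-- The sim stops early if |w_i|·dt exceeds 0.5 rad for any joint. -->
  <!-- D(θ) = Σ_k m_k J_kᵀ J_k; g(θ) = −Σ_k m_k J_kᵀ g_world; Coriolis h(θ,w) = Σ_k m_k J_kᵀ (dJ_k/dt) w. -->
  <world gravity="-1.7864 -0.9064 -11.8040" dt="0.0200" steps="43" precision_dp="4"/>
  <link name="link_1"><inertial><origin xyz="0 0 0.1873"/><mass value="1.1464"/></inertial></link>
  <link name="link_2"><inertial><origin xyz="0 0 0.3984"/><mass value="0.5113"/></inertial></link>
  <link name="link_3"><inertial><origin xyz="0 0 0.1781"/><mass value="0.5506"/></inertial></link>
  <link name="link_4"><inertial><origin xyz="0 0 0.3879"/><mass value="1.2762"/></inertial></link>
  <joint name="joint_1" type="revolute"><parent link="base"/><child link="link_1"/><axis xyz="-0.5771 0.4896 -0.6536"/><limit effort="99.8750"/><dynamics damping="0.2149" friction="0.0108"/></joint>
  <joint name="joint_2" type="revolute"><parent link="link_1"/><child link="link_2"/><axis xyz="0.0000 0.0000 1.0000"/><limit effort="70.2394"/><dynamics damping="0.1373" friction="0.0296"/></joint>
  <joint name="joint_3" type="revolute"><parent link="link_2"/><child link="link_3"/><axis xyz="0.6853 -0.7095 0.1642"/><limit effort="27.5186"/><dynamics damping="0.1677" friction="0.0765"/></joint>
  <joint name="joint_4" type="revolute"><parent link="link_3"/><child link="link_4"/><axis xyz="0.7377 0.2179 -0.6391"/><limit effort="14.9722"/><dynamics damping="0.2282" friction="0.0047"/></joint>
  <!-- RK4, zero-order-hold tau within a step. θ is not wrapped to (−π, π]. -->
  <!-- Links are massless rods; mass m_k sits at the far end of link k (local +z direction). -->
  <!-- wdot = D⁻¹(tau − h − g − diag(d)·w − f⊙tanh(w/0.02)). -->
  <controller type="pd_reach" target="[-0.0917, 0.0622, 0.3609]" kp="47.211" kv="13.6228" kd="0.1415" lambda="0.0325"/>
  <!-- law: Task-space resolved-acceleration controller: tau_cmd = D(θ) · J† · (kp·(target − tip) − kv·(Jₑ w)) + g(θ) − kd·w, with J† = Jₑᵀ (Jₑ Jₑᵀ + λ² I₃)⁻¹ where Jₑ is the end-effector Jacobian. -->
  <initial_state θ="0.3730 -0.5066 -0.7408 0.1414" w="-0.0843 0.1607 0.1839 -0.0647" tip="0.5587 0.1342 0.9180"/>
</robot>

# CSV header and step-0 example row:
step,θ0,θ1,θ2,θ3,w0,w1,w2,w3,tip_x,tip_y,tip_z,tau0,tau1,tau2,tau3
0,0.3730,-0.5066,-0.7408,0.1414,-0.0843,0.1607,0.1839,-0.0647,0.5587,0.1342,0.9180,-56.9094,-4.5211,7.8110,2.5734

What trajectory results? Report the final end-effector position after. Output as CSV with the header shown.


step,θ0,θ1,θ2,θ3,w0,w1,w2,w3,tip_x,tip_y,tip_z,tau0,tau1,tau2,tau3
1,0.3340,-0.4888,-0.7709,0.1219,-3.7577,1.3946,-3.1197,-1.9541,0.5511,0.1348,0.9145,-39.4285,-3.1378,7.1819,2.2169
2,0.2375,-0.4620,-0.8526,0.0706,-5.8317,1.2010,-5.0105,-3.0930,0.5324,0.1336,0.9021,-22.6388,-1.4589,5.7922,1.5001
3,0.1123,-0.4421,-0.9615,0.0082,-6.6788,0.7986,-5.8538,-3.0924,0.5043,0.1308,0.8833,-10.2568,-0.2596,4.8256,0.9899
4,-0.0225,-0.4299,-1.0797,-0.0504,-6.8189,0.4681,-5.9758,-2.7252,0.4697,0.1267,0.8604,-2.2962,0.3128,4.5497,0.8883
5,-0.1567,-0.4229,-1.1967,-0.1008,-6.6171,0.2835,-5.7420,-2.2932,0.4316,0.1217,0.8353,2.5982,0.4041,4.7903,1.0775
6,-0.2852,-0.4184,-1.3073,-0.1431,-6.2578,0.2034,-5.3573,-1.9193,0.3923,0.1163,0.8092,5.5548,0.2082,5.3220,1.4143
7,-0.4059,-0.4148,-1.4098,-0.1788,-5.8291,0.1899,-4.9255,-1.6226,0.3534,0.1109,0.7828,7.3129,-0.1222,5.9775,1.7962
8,-0.5178,-0.4110,-1.5037,-0.2093,-5.3738,0.2155,-4.4940,-1.3956,0.3159,0.1056,0.7566,8.3267,-0.4895,6.6516,2.1654
9,-0.6205,-0.4065,-1.5892,-0.2358,-4.9146,0.2626,-4.0832,-1.2233,0.2803,0.1006,0.7309,8.8745,-0.8394,7.2839,2.4936
10,-0.7142,-0.4009,-1.6668,-0.2593,-4.4644,0.3200,-3.7008,-1.0923,0.2468,0.0959,0.7059,9.1281,-1.1470,7.8435,2.7701
11,-0.7991,-0.3941,-1.7371,-0.2804,-4.0312,0.3800,-3.3488,-0.9913,0.2156,0.0916,0.6818,9.1949,-1.4044,8.3174,2.9939
12,-0.8755,-0.3860,-1.8007,-0.2997,-3.6203,0.4378,-3.0264,-0.9121,0.1868,0.0877,0.6587,9.1434,-1.6126,8.7038,3.1685
13,-0.9440,-0.3769,-1.8581,-0.3176,-3.2348,0.4901,-2.7320,-0.8485,0.1602,0.0842,0.6367,9.0178,-1.7771,9.0071,3.2995
14,-1.0051,-0.3667,-1.9100,-0.3342,-2.8767,0.5347,-2.4635,-0.7958,0.1359,0.0809,0.6158,8.8469,-1.9043,9.2351,3.3930
15,-1.0593,-0.3558,-1.9567,-0.3498,-2.5470,0.5705,-2.2191,-0.7508,0.1136,0.0780,0.5961,8.6501,-2.0008,9.3972,3.4551
16,-1.1072,-0.3442,-1.9988,-0.3646,-2.2455,0.5970,-1.9969,-0.7110,0.0934,0.0754,0.5775,8.4402,-2.0724,9.5034,3.4911
17,-1.1493,-0.3322,-2.0366,-0.3786,-1.9719,0.6142,-1.7953,-0.6748,0.0750,0.0731,0.5601,8.2262,-2.1240,9.5631,3.5060
18,-1.1863,-0.3199,-2.0707,-0.3918,-1.7251,0.6225,-1.6127,-0.6409,0.0583,0.0710,0.5438,8.0142,-2.1598,9.5852,3.5039
19,-1.2185,-0.3075,-2.1012,-0.4045,-1.5037,0.6228,-1.4476,-0.6087,0.0432,0.0691,0.5286,7.8085,-2.1833,9.5776,3.4887
20,-1.2466,-0.2952,-2.1286,-0.4165,-1.3062,0.6160,-1.2987,-0.5775,0.0296,0.0674,0.5146,7.6118,-2.1972,9.5472,3.4632
21,-1.2709,-0.2830,-2.1532,-0.4278,-1.1308,0.6031,-1.1645,-0.5472,0.0174,0.0660,0.5016,7.4261,-2.2039,9.4998,3.4303
22,-1.2920,-0.2712,-2.1753,-0.4386,-0.9756,0.5852,-1.0439,-0.5177,0.0064,0.0647,0.4895,7.2525,-2.2051,9.4403,3.3921
23,-1.3101,-0.2598,-2.1950,-0.4488,-0.8390,0.5633,-0.9356,-0.4888,-0.0035,0.0636,0.4785,7.0917,-2.2024,9.3727,3.3505
24,-1.3257,-0.2489,-2.2127,-0.4584,-0.7191,0.5384,-0.8385,-0.4608,-0.0124,0.0626,0.4683,6.9438,-2.1969,9.3001,3.3069
25,-1.3390,-0.2385,-2.2286,-0.4675,-0.6143,0.5114,-0.7514,-0.4336,-0.0204,0.0618,0.4589,6.8088,-2.1895,9.2251,3.2625
26,-1.3504,-0.2286,-2.2428,-0.4760,-0.5230,0.4830,-0.6735,-0.4074,-0.0275,0.0612,0.4504,6.6862,-2.1810,9.1497,3.2183
27,-1.3600,-0.2193,-2.2556,-0.4840,-0.4436,0.4539,-0.6038,-0.3822,-0.0339,0.0606,0.4425,6.5755,-2.1720,9.0754,3.1749
28,-1.3682,-0.2106,-2.2670,-0.4916,-0.3749,0.4246,-0.5414,-0.3582,-0.0397,0.0601,0.4354,6.4761,-2.1628,9.0032,3.1329
29,-1.3751,-0.2025,-2.2772,-0.4986,-0.3155,0.3955,-0.4856,-0.3353,-0.0448,0.0598,0.4288,6.3872,-2.1537,8.9339,3.0926
30,-1.3809,-0.1950,-2.2864,-0.5052,-0.2644,0.3671,-0.4357,-0.3136,-0.0494,0.0595,0.4229,6.3080,-2.1449,8.8681,3.0544
31,-1.3857,-0.1880,-2.2947,-0.5114,-0.2204,0.3396,-0.3910,-0.2932,-0.0536,0.0593,0.4175,6.2377,-2.1366,8.8060,3.0182
32,-1.3897,-0.1815,-2.3021,-0.5172,-0.1828,0.3131,-0.3510,-0.2740,-0.0573,0.0592,0.4125,6.1755,-2.1290,8.7479,2.9843
33,-1.3931,-0.1756,-2.3087,-0.5226,-0.1506,0.2879,-0.3152,-0.2561,-0.0606,0.0591,0.4080,6.1207,-2.1219,8.6938,2.9525
34,-1.3958,-0.1701,-2.3147,-0.5276,-0.1232,0.2639,-0.2831,-0.2393,-0.0636,0.0590,0.4039,6.0725,-2.1154,8.6436,2.9229
35,-1.3980,-0.1652,-2.3201,-0.5323,-0.0999,0.2413,-0.2543,-0.2238,-0.0663,0.0590,0.4002,6.0303,-2.1096,8.5973,2.8954
36,-1.3998,-0.1606,-2.3249,-0.5367,-0.0801,0.2201,-0.2285,-0.2093,-0.0687,0.0590,0.3968,5.9933,-2.1043,8.5547,2.8698
37,-1.4012,-0.1565,-2.3292,-0.5409,-0.0634,0.2002,-0.2054,-0.1959,-0.0708,0.0591,0.3938,5.9610,-2.0997,8.5157,2.8461
38,-1.4023,-0.1527,-2.3331,-0.5447,-0.0493,0.1817,-0.1846,-0.1835,-0.0728,0.0591,0.3910,5.9329,-2.0955,8.4800,2.8241
39,-1.4032,-0.1493,-2.3366,-0.5484,-0.0375,0.1644,-0.1659,-0.1720,-0.0745,0.0592,0.3884,5.9085,-2.0918,8.4475,2.8037
40,-1.4039,-0.1462,-2.3397,-0.5518,-0.0277,0.1484,-0.1492,-0.1614,-0.0761,0.0593,0.3861,5.8874,-2.0886,8.4179,2.7849
41,-1.4043,-0.1435,-2.3425,-0.5550,-0.0195,0.1336,-0.1342,-0.1515,-0.0775,0.0594,0.3840,5.8694,-2.0857,8.3910,2.7674
42,-1.4046,-0.1410,-2.3451,-0.5580,-0.0129,0.1200,-0.1206,-0.1423,-0.0788,0.0595,0.3822,5.8543,-2.0832,8.3666,2.7511
43,-1.4048,-0.1388,-2.3474,-0.5608,-0.0075,0.1074,-0.1085,-0.1338,-0.0800,0.0596,0.3804,,,,
# final tip position (m): -0.0800 0.0596 0.3804


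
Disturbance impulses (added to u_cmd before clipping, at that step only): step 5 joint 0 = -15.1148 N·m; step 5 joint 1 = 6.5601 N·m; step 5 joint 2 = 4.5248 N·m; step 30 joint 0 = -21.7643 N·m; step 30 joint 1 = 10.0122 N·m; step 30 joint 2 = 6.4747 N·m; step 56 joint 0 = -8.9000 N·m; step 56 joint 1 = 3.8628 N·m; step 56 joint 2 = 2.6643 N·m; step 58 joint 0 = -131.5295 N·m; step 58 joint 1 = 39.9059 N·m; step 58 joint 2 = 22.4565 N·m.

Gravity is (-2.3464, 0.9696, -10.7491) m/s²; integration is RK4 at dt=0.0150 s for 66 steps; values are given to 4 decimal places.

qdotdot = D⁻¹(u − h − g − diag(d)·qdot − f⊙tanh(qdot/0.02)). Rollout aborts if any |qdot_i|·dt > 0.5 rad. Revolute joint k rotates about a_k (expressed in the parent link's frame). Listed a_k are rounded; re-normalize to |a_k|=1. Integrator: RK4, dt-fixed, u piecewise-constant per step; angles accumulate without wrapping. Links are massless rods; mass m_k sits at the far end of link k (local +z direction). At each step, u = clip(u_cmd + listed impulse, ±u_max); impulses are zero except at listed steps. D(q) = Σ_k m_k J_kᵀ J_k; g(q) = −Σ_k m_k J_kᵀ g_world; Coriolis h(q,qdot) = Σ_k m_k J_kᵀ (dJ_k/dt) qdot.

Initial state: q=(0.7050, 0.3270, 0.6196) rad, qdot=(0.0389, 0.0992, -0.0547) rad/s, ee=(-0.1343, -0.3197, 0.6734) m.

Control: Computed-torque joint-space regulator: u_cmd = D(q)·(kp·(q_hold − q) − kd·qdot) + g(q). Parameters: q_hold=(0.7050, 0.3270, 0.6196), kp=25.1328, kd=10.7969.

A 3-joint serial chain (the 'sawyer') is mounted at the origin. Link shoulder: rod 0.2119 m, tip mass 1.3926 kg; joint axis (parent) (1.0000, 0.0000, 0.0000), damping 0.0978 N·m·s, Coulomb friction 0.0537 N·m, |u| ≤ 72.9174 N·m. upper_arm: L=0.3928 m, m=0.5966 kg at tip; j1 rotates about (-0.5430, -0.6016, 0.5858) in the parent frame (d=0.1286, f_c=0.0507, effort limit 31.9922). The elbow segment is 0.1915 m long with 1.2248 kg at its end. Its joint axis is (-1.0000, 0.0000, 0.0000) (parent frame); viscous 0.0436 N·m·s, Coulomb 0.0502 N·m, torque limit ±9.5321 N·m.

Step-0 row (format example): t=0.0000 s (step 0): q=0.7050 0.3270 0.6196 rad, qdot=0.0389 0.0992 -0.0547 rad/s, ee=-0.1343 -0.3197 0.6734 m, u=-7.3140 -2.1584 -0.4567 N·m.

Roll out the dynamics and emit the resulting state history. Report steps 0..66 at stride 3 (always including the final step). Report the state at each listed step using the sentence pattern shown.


t=0.0450 s (step 3): q=0.7064 0.3301 0.6190 rad, qdot=0.0217 0.0454 -0.0014 rad/s, ee=-0.1356 -0.3199 0.6729 m, u=-7.2342 -2.0725 -0.4711 N·m.
t=0.0900 s (step 6): q=0.7070 0.3315 0.6300 rad, qdot=-0.0024 0.0207 1.4482 rad/s, ee=-0.1362 -0.3178 0.6725 m, u=-4.6677 -3.1114 -1.2331 N·m.
t=0.1350 s (step 9): q=0.7062 0.3323 0.6758 rad, qdot=-0.0277 0.0169 0.6655 rad/s, ee=-0.1366 -0.3083 0.6716 m, u=-5.3891 -2.7717 -1.0515 N·m.
t=0.1800 s (step 12): q=0.7048 0.3330 0.6951 rad, qdot=-0.0297 0.0104 0.2291 rad/s, ee=-0.1369 -0.3036 0.6714 m, u=-5.9030 -2.5316 -0.9120 N·m.
t=0.2250 s (step 15): q=0.7036 0.3333 0.6994 rad, qdot=-0.0236 0.0045 -0.0032 rad/s, ee=-0.1370 -0.3019 0.6716 m, u=-6.2645 -2.3652 -0.8084 N·m.
t=0.2700 s (step 18): q=0.7030 0.3332 0.6987 rad, qdot=-0.0028 -0.0063 -0.0182 rad/s, ee=-0.1370 -0.3017 0.6718 m, u=-6.5107 -2.2561 -0.7632 N·m.
t=0.3150 s (step 21): q=0.7032 0.3328 0.6978 rad, qdot=0.0089 -0.0117 -0.0223 rad/s, ee=-0.1368 -0.3020 0.6718 m, u=-6.6683 -2.1858 -0.7342 N·m.
t=0.3600 s (step 24): q=0.7037 0.3322 0.6968 rad, qdot=0.0147 -0.0142 -0.0244 rad/s, ee=-0.1366 -0.3028 0.6717 m, u=-6.7719 -2.1379 -0.7140 N·m.
t=0.4050 s (step 27): q=0.7044 0.3316 0.6956 rad, qdot=0.0173 -0.0150 -0.0249 rad/s, ee=-0.1363 -0.3036 0.6715 m, u=-6.8432 -2.1038 -0.6993 N·m.
t=0.4500 s (step 30): q=0.7052 0.3309 0.6945 rad, qdot=0.0179 -0.0148 -0.0246 rad/s, ee=-0.1360 -0.3046 0.6713 m, u=-28.6579 7.9335 5.7866 N·m.
t=0.4950 s (step 33): q=0.7041 0.3321 0.7532 rad, qdot=-0.0418 0.0304 1.1186 rad/s, ee=-0.1364 -0.2925 0.6694 m, u=-4.0760 -3.3717 -1.5659 N·m.
t=0.5400 s (step 36): q=0.7023 0.3331 0.7860 rad, qdot=-0.0388 0.0178 0.4037 rad/s, ee=-0.1367 -0.2849 0.6684 m, u=-4.9595 -2.9618 -1.3257 N·m.
t=0.5850 s (step 39): q=0.7008 0.3337 0.7943 rad, qdot=-0.0270 0.0078 0.0046 rad/s, ee=-0.1369 -0.2822 0.6684 m, u=-5.5761 -2.6788 -1.1453 N·m.
t=0.6300 s (step 42): q=0.7002 0.3337 0.7921 rad, qdot=-0.0004 -0.0065 -0.0858 rad/s, ee=-0.1369 -0.2822 0.6687 m, u=-5.9997 -2.4904 -1.0503 N·m.
t=0.6750 s (step 45): q=0.7005 0.3333 0.7870 rad, qdot=0.0139 -0.0134 -0.1361 rad/s, ee=-0.1367 -0.2835 0.6689 m, u=-6.2796 -2.3656 -0.9812 N·m.
t=0.7200 s (step 48): q=0.7013 0.3326 0.7803 rad, qdot=0.0208 -0.0163 -0.1631 rad/s, ee=-0.1365 -0.2855 0.6690 m, u=-6.4714 -2.2785 -0.9276 N·m.
t=0.7650 s (step 51): q=0.7023 0.3318 0.7727 rad, qdot=0.0238 -0.0172 -0.1725 rad/s, ee=-0.1362 -0.2877 0.6691 m, u=-6.6076 -2.2156 -0.8853 N·m.
t=0.8100 s (step 54): q=0.7034 0.3310 0.7649 rad, qdot=0.0246 -0.0171 -0.1705 rad/s, ee=-0.1359 -0.2901 0.6692 m, u=-6.7064 -2.1688 -0.8513 N·m.
t=0.8550 s (step 57): q=0.7043 0.3304 0.7632 rad, qdot=-0.0054 -0.0042 0.5901 rad/s, ee=-0.1356 -0.2912 0.6690 m, u=-5.3005 -2.7763 -1.2600 N·m.
t=0.9000 s (step 60): q=0.6847 0.3475 0.7733 rad, qdot=-0.7716 0.6664 -0.0772 rad/s, ee=-0.1427 -0.2716 0.6734 m, u=4.1987 -7.6697 -2.6781 N·m.
t=0.9450 s (step 63): q=0.6581 0.3697 0.7674 rad, qdot=-0.4289 0.3407 -0.1538 rad/s, ee=-0.1519 -0.2488 0.6794 m, u=0.9438 -6.0168 -2.1214 N·m.
t=0.9900 s (step 66): q=0.6444 0.3801 0.7609 rad, qdot=-0.1914 0.1387 -0.1333 rad/s, ee=-0.1563 -0.2380 0.6825 m.


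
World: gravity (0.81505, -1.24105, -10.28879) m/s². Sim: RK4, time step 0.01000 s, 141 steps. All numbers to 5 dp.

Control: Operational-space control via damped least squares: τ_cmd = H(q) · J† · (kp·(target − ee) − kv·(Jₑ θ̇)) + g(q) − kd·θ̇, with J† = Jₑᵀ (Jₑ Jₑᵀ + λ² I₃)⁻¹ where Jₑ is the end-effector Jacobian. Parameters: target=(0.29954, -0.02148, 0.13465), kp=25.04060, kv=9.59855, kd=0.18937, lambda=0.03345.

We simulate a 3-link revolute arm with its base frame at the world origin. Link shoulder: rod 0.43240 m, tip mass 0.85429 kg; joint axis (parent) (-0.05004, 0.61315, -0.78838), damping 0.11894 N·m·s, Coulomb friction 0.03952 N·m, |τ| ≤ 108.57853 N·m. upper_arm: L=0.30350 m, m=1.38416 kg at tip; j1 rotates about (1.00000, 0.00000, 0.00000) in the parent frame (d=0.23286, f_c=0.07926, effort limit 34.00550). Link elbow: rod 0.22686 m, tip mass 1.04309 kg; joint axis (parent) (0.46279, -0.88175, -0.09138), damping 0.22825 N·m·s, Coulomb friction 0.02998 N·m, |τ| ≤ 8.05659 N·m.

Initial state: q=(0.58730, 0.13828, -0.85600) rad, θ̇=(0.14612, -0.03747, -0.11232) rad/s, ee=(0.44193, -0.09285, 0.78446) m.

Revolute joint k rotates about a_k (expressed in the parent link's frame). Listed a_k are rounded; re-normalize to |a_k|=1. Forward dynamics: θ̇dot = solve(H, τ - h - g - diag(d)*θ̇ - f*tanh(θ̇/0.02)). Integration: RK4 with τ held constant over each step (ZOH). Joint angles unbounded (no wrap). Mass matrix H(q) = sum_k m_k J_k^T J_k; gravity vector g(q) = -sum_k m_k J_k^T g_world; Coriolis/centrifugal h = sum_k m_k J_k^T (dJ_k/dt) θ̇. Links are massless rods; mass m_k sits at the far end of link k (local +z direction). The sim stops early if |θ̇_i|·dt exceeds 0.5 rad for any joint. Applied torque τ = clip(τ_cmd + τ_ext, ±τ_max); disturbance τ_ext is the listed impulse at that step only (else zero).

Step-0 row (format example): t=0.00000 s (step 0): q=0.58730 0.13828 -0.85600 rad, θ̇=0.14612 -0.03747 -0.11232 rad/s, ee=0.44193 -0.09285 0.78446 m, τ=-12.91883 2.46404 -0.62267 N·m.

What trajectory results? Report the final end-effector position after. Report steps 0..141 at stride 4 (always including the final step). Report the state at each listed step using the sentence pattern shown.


t=0.04000 s (step 4): q=0.57815 0.15343 -0.93104 rad, θ̇=-0.50021 0.69293 -3.12117 rad/s, ee=0.44197 -0.09242 0.77281 m, τ=-9.97148 1.34089 0.56573 N·m.
t=0.08000 s (step 8): q=0.55411 0.18756 -1.07667 rad, θ̇=-0.64563 0.96540 -3.95886 rad/s, ee=0.43645 -0.08991 0.75131 m, τ=-7.17488 0.35668 0.93365 N·m.
t=0.12000 s (step 12): q=0.52990 0.22772 -1.23746 rad, θ̇=-0.53885 1.02011 -4.01865 rad/s, ee=0.42740 -0.08633 0.72617 m, τ=-5.41649 -0.36187 1.08401 N·m.
t=0.16000 s (step 16): q=0.51253 0.26767 -1.39510 rad, θ̇=-0.31874 0.96524 -3.84861 rad/s, ee=0.41706 -0.08253 0.69957 m, τ=-4.51170 -0.87376 1.17411 N·m.
t=0.20000 s (step 20): q=0.50503 0.30403 -1.54463 rad, θ̇=-0.05268 0.84486 -3.62635 rad/s, ee=0.40698 -0.07906 0.67232 m, τ=-4.15470 -1.23806 1.22741 N·m.
t=0.24000 s (step 24): q=0.50839 0.33459 -1.68517 rad, θ̇=0.21929 0.67634 -3.40235 rad/s, ee=0.39796 -0.07616 0.64485 m, τ=-4.10014 -1.48708 1.23962 N·m.
t=0.28000 s (step 28): q=0.52244 0.35756 -1.81689 rad, θ̇=0.48048 0.46569 -3.18476 rad/s, ee=0.39032 -0.07389 0.61751 m, τ=-4.23315 -1.63680 1.20555 N·m.
t=0.32000 s (step 32): q=0.54649 0.37133 -1.94004 rad, θ̇=0.71736 0.21644 -2.97278 rad/s, ee=0.38418 -0.07225 0.59059 m, τ=-4.47495 -1.69600 1.12417 N·m.
t=0.36000 s (step 36): q=0.57936 0.37445 -2.05479 rad, θ̇=0.91998 -0.06009 -2.76583 rad/s, ee=0.37951 -0.07117 0.56434 m, τ=-4.77552 -1.68638 0.99842 N·m.
t=0.40000 s (step 40): q=0.61956 0.36642 -2.16141 rad, θ̇=1.08357 -0.34792 -2.56256 rad/s, ee=0.37611 -0.07070 0.53894 m, τ=-5.10630 -1.63723 0.83240 N·m.
t=0.44000 s (step 44): q=0.66547 0.34616 -2.25975 rad, θ̇=1.20489 -0.67080 -2.35225 rad/s, ee=0.37387 -0.07072 0.51454 m, τ=-5.45515 -1.49993 0.63066 N·m.
t=0.48000 s (step 48): q=0.71538 0.31244 -2.34958 rad, θ̇=1.28352 -1.01912 -2.13675 rad/s, ee=0.37270 -0.07104 0.49117 m, τ=-5.82083 -1.28391 0.40024 N·m.
t=0.52000 s (step 52): q=0.76761 0.26445 -2.43071 rad, θ̇=1.32179 -1.38308 -1.91726 rad/s, ee=0.37248 -0.07153 0.46876 m, τ=-6.21037 -0.99432 0.14749 N·m.
t=0.56000 s (step 56): q=0.82063 0.20177 -2.50301 rad, θ̇=1.32393 -1.75181 -1.69502 rad/s, ee=0.37305 -0.07208 0.44716 m, τ=-6.63845 -0.63317 -0.12159 N·m.
t=0.60000 s (step 60): q=0.87311 0.12445 -2.56638 rad, θ̇=1.29512 -2.11270 -1.47137 rad/s, ee=0.37421 -0.07262 0.42618 m, τ=-7.12625 -0.20105 -0.40101 N·m.
t=0.64000 s (step 64): q=0.92389 0.03310 -2.62080 rad, θ̇=1.24041 -2.45091 -1.24752 rad/s, ee=0.37570 -0.07313 0.40561 m, τ=-7.69845 0.30016 -0.68426 N·m.
t=0.68000 s (step 68): q=0.97204 -0.07103 -2.66627 rad, θ̇=1.16376 -2.74941 -1.02441 rad/s, ee=0.37719 -0.07359 0.38525 m, τ=-8.37614 0.86381 -0.96397 N·m.
t=0.72000 s (step 72): q=1.01672 -0.18601 -2.70284 rad, θ̇=1.06762 -2.99005 -0.80278 rad/s, ee=0.37832 -0.07401 0.36501 m, τ=-9.16446 1.47483 -1.23160 N·m.
t=0.76000 s (step 76): q=1.05719 -0.30917 -2.73059 rad, θ̇=0.95298 -3.15587 -0.58373 rad/s, ee=0.37873 -0.07441 0.34493 m, τ=-10.03691 2.10717 -1.47775 N·m.
t=0.80000 s (step 80): q=1.09270 -0.43725 -2.74965 rad, θ̇=0.82027 -3.23458 -0.36949 rad/s, ee=0.37809 -0.07480 0.32521 m, τ=-10.92476 2.72421 -1.69308 N·m.
t=0.84000 s (step 84): q=1.12256 -0.56665 -2.76030 rad, θ̇=0.67054 -3.22206 -0.16413 rad/s, ee=0.37623 -0.07513 0.30615 m, τ=-11.72304 3.28389 -1.86989 N·m.
t=0.88000 s (step 88): q=1.14615 -0.69382 -2.76303 rad, θ̇=0.50752 -3.12453 0.01954 rad/s, ee=0.37310 -0.07532 0.28817 m, τ=-12.31779 3.74781 -1.99952 N·m.
t=0.92000 s (step 92): q=1.16310 -0.81565 -2.75957 rad, θ̇=0.33912 -2.95849 0.15422 rad/s, ee=0.36868 -0.07522 0.27175 m, τ=-12.62466 4.08862 -2.06974 N·m.
t=0.96000 s (step 96): q=1.17323 -0.92983 -2.75080 rad, θ̇=0.16757 -2.74476 0.28204 rad/s, ee=0.36326 -0.07472 0.25721 m, τ=-12.63277 4.30597 -2.11364 N·m.
t=1.00000 s (step 100): q=1.17659 -1.03485 -2.73729 rad, θ̇=0.00228 -2.50415 0.38972 rad/s, ee=0.35723 -0.07373 0.24462 m, τ=-12.37857 4.41526 -2.13166 N·m.
t=1.04000 s (step 104): q=1.17370 -1.13002 -2.72007 rad, θ̇=-0.14418 -2.25439 0.46769 rad/s, ee=0.35092 -0.07223 0.23396 m, τ=-11.95661 4.43988 -2.12888 N·m.
t=1.08000 s (step 108): q=1.16533 -1.21527 -2.70019 rad, θ̇=-0.27113 -2.00980 0.52312 rad/s, ee=0.34462 -0.07022 0.22508 m, τ=-11.41954 4.40652 -2.11338 N·m.
t=1.12000 s (step 112): q=1.15235 -1.29100 -2.67852 rad, θ̇=-0.37424 -1.77948 0.55740 rad/s, ee=0.33853 -0.06775 0.21780 m, τ=-10.84033 4.33973 -2.09060 N·m.
t=1.16000 s (step 116): q=1.13575 -1.35790 -2.65585 rad, θ̇=-0.45160 -1.56862 0.57374 rad/s, ee=0.33278 -0.06490 0.21187 m, τ=-10.27444 4.25890 -2.06505 N·m.
t=1.20000 s (step 120): q=1.11658 -1.41679 -2.63282 rad, θ̇=-0.50363 -1.37955 0.57600 rad/s, ee=0.32747 -0.06177 0.20706 m, τ=-9.75665 4.17763 -2.03994 N·m.
t=1.24000 s (step 124): q=1.09579 -1.46857 -2.60992 rad, θ̇=-0.53246 -1.21262 0.56790 rad/s, ee=0.32261 -0.05849 0.20313 m, τ=-9.30447 4.10424 -2.01718 N·m.
t=1.28000 s (step 128): q=1.07426 -1.51409 -2.58749 rad, θ̇=-0.54133 -1.06689 0.55259 rad/s, ee=0.31823 -0.05515 0.19989 m, τ=-8.92298 4.04291 -1.99771 N·m.
t=1.32000 s (step 132): q=1.05271 -1.55418 -2.56578 rad, θ̇=-0.53398 -0.94063 0.53262 rad/s, ee=0.31430 -0.05187 0.19715 m, τ=-8.60947 3.99490 -1.98177 N·m.
t=1.36000 s (step 136): q=1.03172 -1.58958 -2.54492 rad, θ̇=-0.51420 -0.83172 0.50987 rad/s, ee=0.31081 -0.04871 0.19478 m, τ=-8.35699 3.95957 -1.96920 N·m.
t=1.40000 s (step 140): q=1.01170 -1.62092 -2.52501 rad, θ̇=-0.48552 -0.73789 0.48575 rad/s, ee=0.30773 -0.04574 0.19265 m, τ=-8.15684 3.93523 -1.95963 N·m.
t=1.41000 s (step 141): q=1.00689 -1.62819 -2.52018 rad, θ̇=-0.47733 -0.71652 0.47962 rad/s, ee=0.30702 -0.04503 0.19215 m.
final ee position (m): 0.30702 -0.04503 0.19215
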